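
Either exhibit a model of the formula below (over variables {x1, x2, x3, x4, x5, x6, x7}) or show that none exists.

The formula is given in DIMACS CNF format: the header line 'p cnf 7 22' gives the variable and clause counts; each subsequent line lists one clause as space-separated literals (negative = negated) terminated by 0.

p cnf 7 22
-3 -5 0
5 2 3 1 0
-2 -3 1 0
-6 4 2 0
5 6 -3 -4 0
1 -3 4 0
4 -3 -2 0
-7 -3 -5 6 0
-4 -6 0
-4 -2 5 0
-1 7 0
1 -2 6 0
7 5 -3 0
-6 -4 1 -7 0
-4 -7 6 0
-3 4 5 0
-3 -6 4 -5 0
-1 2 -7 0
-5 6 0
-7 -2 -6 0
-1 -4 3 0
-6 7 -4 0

Branch on x3: set x3 = False.
Branch on x4: set x4 = False.
Branch on x6: set x6 = True.
From the singleton clause (x2), x2 = True.
From the singleton clause (¬x7), x7 = False.
From the singleton clause (¬x1), x1 = False.
All clauses hold; x5 can take either value.

x1 ↦ False, x2 ↦ True, x3 ↦ False, x4 ↦ False, x5 ↦ True, x6 ↦ True, x7 ↦ False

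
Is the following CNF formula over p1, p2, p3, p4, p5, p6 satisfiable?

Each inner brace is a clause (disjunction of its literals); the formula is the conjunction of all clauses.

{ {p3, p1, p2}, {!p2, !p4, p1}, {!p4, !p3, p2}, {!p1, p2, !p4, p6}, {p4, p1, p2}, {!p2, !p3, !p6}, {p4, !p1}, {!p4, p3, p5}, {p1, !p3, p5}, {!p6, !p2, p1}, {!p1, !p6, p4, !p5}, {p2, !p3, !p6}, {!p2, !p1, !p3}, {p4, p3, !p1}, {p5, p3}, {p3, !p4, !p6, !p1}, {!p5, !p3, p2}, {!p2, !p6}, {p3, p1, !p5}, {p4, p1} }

Satisfiable

Case p4 = true:
Case p2 = true:
The clause (p1) is unit, so p1 = true.
The clause (!p3) is unit, so p3 = false.
The clause (p5) is unit, so p5 = true.
The clause (!p6) is unit, so p6 = false.
Every clause now holds.
A satisfying assignment: p1 ↦ true,  p2 ↦ true,  p3 ↦ false,  p4 ↦ true,  p5 ↦ true,  p6 ↦ false.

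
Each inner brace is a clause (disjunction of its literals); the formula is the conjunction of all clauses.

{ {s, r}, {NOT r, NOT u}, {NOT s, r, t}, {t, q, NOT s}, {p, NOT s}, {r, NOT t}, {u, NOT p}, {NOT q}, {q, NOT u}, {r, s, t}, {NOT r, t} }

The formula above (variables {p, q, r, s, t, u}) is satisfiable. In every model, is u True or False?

Suppose u = true.
The clause (NOT r) is unit, so r = false.
The clause (s) is unit, so s = true.
The clause (t) is unit, so t = true.
But (NOT t) is also a unit clause — contradiction.
So every satisfying assignment has u = False.

False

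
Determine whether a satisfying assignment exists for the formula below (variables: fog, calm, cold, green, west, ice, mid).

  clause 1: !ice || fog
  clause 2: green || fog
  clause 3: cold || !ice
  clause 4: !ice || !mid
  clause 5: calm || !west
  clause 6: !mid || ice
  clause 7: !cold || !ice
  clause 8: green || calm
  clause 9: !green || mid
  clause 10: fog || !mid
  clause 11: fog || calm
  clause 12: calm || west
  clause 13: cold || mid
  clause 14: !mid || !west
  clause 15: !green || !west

Try ice = false.
Unit clause (!mid) forces mid = false.
Unit clause (!green) forces green = false.
Unit clause (fog) forces fog = true.
Unit clause (calm) forces calm = true.
Unit clause (cold) forces cold = true.
No clause remains; west is free.
A satisfying assignment: fog ↦ true, calm ↦ true, cold ↦ true, green ↦ false, west ↦ false, ice ↦ false, mid ↦ false.

Yes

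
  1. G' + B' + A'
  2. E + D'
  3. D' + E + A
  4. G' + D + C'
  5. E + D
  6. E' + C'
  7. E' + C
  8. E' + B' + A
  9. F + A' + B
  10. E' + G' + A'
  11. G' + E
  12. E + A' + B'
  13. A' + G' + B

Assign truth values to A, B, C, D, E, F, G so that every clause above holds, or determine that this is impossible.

UNSATISFIABLE

Try E = 1.
From the singleton clause (C'), C = 0.
Now (C) is unsatisfied and unit — conflict.
Undo E and try E = 0.
From the singleton clause (D'), D = 0.
Now (D) is unsatisfied and unit — conflict.
Either choice for E ends in contradiction.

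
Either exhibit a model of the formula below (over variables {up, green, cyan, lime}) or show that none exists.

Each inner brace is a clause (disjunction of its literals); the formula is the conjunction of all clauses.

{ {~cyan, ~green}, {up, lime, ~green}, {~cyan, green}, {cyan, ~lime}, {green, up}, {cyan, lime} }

UNSATISFIABLE

Case cyan = 0:
(~lime) alone gives lime = 0.
But (lime) is also a unit clause — contradiction.
Backtrack on cyan: now try cyan = 1.
(~green) alone gives green = 0.
But (green) is also a unit clause — contradiction.
Either choice for cyan ends in contradiction.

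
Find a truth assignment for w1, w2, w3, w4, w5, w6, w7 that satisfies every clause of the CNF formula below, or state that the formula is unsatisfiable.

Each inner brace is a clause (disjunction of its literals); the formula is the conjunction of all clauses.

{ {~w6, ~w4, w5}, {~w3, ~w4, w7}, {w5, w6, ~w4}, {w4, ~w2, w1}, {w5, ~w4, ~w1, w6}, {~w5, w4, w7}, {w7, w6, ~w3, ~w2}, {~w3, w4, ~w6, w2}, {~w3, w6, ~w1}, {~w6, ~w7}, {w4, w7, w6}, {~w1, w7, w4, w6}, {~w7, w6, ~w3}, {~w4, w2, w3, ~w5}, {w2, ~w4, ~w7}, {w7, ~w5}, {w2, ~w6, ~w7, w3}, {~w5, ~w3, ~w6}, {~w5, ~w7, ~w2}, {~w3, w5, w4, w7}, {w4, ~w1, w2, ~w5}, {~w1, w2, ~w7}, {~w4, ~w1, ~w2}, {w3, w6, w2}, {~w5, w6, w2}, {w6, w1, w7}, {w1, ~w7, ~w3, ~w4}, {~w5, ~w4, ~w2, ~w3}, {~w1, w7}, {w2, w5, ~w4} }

Branch on w6: set w6 = 1.
Unit clause (~w7) forces w7 = 0.
Unit clause (~w5) forces w5 = 0.
Unit clause (~w4) forces w4 = 0.
Unit clause (~w3) forces w3 = 0.
Unit clause (~w1) forces w1 = 0.
Unit clause (~w2) forces w2 = 0.
Every clause now holds.

w1 ↦ 0, w2 ↦ 0, w3 ↦ 0, w4 ↦ 0, w5 ↦ 0, w6 ↦ 1, w7 ↦ 0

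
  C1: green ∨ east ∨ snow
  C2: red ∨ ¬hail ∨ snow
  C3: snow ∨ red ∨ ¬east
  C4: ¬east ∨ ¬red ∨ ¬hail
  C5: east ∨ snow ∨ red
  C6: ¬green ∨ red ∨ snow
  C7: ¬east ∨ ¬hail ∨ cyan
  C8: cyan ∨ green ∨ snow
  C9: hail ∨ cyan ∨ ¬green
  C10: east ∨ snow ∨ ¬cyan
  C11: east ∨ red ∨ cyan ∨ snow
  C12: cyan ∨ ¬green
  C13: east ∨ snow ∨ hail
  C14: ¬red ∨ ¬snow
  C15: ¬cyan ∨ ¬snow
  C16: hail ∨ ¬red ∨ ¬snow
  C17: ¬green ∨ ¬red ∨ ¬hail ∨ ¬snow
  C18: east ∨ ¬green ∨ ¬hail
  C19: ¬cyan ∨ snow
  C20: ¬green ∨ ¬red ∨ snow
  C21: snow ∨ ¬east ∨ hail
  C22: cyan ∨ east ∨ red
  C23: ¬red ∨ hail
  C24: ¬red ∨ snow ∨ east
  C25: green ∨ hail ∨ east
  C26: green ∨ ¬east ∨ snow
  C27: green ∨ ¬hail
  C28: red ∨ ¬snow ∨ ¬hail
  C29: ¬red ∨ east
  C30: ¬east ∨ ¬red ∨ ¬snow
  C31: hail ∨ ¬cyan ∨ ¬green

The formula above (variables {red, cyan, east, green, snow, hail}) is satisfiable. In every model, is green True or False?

False

Suppose green = True.
(cyan) alone gives cyan = True.
(¬snow) alone gives snow = False.
Now (snow) is unsatisfied and unit — conflict.
So every satisfying assignment has green = False.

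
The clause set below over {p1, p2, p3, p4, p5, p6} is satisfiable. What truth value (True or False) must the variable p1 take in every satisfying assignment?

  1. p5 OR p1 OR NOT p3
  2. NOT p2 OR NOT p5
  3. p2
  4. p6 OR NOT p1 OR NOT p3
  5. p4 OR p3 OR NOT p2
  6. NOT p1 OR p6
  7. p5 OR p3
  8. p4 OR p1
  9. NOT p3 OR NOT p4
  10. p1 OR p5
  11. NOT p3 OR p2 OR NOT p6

True

Suppose p1 = false.
Unit clause (p2) forces p2 = true.
Unit clause (NOT p5) forces p5 = false.
That conflicts with the unit clause (p5).
So every satisfying assignment has p1 = True.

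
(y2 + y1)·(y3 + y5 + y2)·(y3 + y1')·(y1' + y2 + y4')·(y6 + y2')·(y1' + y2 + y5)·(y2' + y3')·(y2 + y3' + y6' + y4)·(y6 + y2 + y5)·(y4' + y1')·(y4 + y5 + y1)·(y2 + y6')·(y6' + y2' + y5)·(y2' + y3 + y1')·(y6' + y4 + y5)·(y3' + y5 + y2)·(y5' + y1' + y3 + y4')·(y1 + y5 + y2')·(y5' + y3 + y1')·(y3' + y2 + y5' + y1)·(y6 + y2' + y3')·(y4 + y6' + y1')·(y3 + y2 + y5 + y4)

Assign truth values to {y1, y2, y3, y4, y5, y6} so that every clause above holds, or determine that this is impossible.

y1 ↦ 1, y2 ↦ 0, y3 ↦ 1, y4 ↦ 0, y5 ↦ 1, y6 ↦ 0

Case y2 = 0:
From the singleton clause (y1), y1 = 1.
From the singleton clause (y3), y3 = 1.
From the singleton clause (y4'), y4 = 0.
From the singleton clause (y5), y5 = 1.
From the singleton clause (y6'), y6 = 0.
This assignment satisfies each clause.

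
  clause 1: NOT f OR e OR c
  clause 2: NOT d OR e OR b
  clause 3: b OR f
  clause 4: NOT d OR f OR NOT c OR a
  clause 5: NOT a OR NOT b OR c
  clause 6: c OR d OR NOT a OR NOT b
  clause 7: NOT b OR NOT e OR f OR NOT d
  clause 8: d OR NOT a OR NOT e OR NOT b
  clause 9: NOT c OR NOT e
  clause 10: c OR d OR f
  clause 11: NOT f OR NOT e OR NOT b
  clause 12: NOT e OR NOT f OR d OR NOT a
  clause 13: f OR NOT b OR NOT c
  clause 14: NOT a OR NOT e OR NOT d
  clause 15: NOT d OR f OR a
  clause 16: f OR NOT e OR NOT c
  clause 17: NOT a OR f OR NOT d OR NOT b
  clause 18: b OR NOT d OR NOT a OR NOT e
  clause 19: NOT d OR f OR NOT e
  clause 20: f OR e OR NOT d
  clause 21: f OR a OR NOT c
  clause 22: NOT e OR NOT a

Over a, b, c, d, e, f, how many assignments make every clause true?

8

There are 2^6 = 64 truth assignments over (a, b, c, d, e, f).
Split on c. With c = true, the clauses containing c are satisfied and NOT c drops from the rest; 6 of the 2^5 = 32 assignments to the other variables satisfy what remains.
With c = false, by the same count on the reduced clause set, 2 assignments work.
(One model: a=F, b=F, c=F, d=F, e=T, f=T.)
Total: 6 + 2 = 8.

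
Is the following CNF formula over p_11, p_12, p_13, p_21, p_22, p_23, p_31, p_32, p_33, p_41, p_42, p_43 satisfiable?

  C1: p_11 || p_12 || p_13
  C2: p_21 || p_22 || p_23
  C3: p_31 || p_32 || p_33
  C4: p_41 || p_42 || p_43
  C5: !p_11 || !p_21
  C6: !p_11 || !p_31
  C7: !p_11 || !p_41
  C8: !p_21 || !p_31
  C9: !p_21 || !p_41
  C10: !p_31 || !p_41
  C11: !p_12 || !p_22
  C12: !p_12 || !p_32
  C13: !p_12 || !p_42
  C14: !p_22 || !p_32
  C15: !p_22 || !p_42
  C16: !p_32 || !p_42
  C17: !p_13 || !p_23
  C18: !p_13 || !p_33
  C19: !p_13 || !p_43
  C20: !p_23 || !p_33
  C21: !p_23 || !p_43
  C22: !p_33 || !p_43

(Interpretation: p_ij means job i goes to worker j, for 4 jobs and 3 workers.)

No, unsatisfiable

Try p_11 = false.
Try p_12 = true.
The clause (!p_22) is unit, so p_22 = false.
The clause (!p_32) is unit, so p_32 = false.
The clause (!p_42) is unit, so p_42 = false.
Try p_21 = true.
The clause (!p_31) is unit, so p_31 = false.
The clause (p_33) is unit, so p_33 = true.
The clause (!p_41) is unit, so p_41 = false.
The clause (p_43) is unit, so p_43 = true.
But (!p_43) is also a unit clause — contradiction.
Backtrack on p_21: now try p_21 = false.
The clause (p_23) is unit, so p_23 = true.
The clause (!p_13) is unit, so p_13 = false.
The clause (!p_33) is unit, so p_33 = false.
The clause (p_31) is unit, so p_31 = true.
The clause (!p_41) is unit, so p_41 = false.
The clause (p_43) is unit, so p_43 = true.
But (!p_43) is also a unit clause — contradiction.
Either choice for p_21 ends in contradiction.
Backtrack on p_12: now try p_12 = false.
The clause (p_13) is unit, so p_13 = true.
The clause (!p_23) is unit, so p_23 = false.
The clause (!p_33) is unit, so p_33 = false.
The clause (!p_43) is unit, so p_43 = false.
Try p_21 = true.
The clause (!p_31) is unit, so p_31 = false.
The clause (p_32) is unit, so p_32 = true.
The clause (!p_41) is unit, so p_41 = false.
The clause (p_42) is unit, so p_42 = true.
But (!p_42) is also a unit clause — contradiction.
Backtrack on p_21: now try p_21 = false.
The clause (p_22) is unit, so p_22 = true.
The clause (!p_32) is unit, so p_32 = false.
The clause (p_31) is unit, so p_31 = true.
The clause (!p_41) is unit, so p_41 = false.
The clause (p_42) is unit, so p_42 = true.
But (!p_42) is also a unit clause — contradiction.
Either choice for p_21 ends in contradiction.
Either choice for p_12 ends in contradiction.
Backtrack on p_11: now try p_11 = true.
The clause (!p_21) is unit, so p_21 = false.
The clause (!p_31) is unit, so p_31 = false.
The clause (!p_41) is unit, so p_41 = false.
Try p_22 = true.
The clause (!p_12) is unit, so p_12 = false.
The clause (!p_32) is unit, so p_32 = false.
The clause (p_33) is unit, so p_33 = true.
The clause (!p_42) is unit, so p_42 = false.
The clause (p_43) is unit, so p_43 = true.
But (!p_43) is also a unit clause — contradiction.
Backtrack on p_22: now try p_22 = false.
The clause (p_23) is unit, so p_23 = true.
The clause (!p_13) is unit, so p_13 = false.
The clause (!p_33) is unit, so p_33 = false.
The clause (p_32) is unit, so p_32 = true.
The clause (!p_12) is unit, so p_12 = false.
The clause (!p_42) is unit, so p_42 = false.
The clause (p_43) is unit, so p_43 = true.
But (!p_43) is also a unit clause — contradiction.
Either choice for p_22 ends in contradiction.
Either choice for p_11 ends in contradiction.
No assignment satisfies every clause.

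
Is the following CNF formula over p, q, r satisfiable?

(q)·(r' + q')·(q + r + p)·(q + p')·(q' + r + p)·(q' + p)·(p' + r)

Unsatisfiable

The clause (q) is unit, so q = 1.
The clause (r') is unit, so r = 0.
The clause (p) is unit, so p = 1.
But (p') is also a unit clause — contradiction.
No assignment satisfies every clause.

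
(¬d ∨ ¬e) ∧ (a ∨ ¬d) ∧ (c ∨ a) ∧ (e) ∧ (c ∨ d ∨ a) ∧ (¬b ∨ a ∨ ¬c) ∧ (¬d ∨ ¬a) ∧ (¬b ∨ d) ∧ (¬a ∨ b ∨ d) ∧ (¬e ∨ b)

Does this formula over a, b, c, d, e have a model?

Unit clause (e) forces e = True.
Unit clause (¬d) forces d = False.
Unit clause (¬b) forces b = False.
Now (b) is unsatisfied and unit — conflict.
No assignment satisfies every clause.

No, unsatisfiable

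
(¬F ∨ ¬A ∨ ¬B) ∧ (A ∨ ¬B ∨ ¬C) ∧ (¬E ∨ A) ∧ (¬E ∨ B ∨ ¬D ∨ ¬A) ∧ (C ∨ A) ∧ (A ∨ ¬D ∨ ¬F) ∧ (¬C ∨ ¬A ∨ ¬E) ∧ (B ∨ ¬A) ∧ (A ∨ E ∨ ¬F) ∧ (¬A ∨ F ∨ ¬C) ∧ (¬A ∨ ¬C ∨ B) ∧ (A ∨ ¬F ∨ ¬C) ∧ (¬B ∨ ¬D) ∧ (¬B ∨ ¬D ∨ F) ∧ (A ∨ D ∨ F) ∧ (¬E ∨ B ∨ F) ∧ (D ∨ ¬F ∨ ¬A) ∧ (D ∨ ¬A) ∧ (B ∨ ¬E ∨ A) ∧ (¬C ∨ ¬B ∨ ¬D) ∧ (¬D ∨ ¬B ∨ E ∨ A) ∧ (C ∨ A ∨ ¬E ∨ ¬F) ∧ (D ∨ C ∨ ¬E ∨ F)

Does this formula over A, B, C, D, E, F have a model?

Yes, satisfiable

Branch on E: set E = False.
Branch on C: set C = True.
Branch on A: set A = False.
The clause (¬B) is unit, so B = False.
The clause (¬F) is unit, so F = False.
The clause (D) is unit, so D = True.
All clauses are satisfied.
A satisfying assignment: A=False; B=False; C=True; D=True; E=False; F=False.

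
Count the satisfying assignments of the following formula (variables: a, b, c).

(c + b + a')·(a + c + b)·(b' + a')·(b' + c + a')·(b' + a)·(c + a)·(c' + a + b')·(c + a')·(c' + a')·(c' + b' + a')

1

There are 2^3 = 8 truth assignments over (a, b, c).
Split on c. With c = 1, the clauses containing c are satisfied and c' drops from the rest; 1 of the 2^2 = 4 assignments to the other variables satisfy what remains.
With c = 0, by the same count on the reduced clause set, 0 assignments work.
(One model: a=F, b=F, c=T.)
Total: 1 + 0 = 1.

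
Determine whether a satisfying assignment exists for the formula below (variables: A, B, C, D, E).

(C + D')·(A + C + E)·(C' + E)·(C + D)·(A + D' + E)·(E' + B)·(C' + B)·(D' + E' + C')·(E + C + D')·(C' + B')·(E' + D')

No

Branch on C: set C = 1.
From the singleton clause (E), E = 1.
From the singleton clause (B), B = 1.
Now (B') is unsatisfied and unit — conflict.
That branch fails; take C = 0 instead.
From the singleton clause (D'), D = 0.
Now (D) is unsatisfied and unit — conflict.
Either choice for C ends in contradiction.
No assignment satisfies every clause.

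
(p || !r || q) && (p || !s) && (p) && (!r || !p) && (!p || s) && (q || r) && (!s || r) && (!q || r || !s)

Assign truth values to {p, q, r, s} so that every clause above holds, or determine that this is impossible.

From the singleton clause (p), p = true.
From the singleton clause (!r), r = false.
From the singleton clause (s), s = true.
That conflicts with the unit clause (!s).

UNSATISFIABLE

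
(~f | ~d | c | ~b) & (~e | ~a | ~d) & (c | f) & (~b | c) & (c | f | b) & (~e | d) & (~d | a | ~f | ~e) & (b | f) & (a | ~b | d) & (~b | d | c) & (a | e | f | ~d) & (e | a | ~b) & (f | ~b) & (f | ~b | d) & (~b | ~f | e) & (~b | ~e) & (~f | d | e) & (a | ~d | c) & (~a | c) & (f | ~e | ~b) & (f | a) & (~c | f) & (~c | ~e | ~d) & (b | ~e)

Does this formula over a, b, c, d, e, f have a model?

Case c = 1:
(f) alone gives f = 1.
Case e = 0:
(~b) alone gives b = 0.
(d) alone gives d = 1.
No clause remains; a is free.
A satisfying assignment: a ↦ 1; b ↦ 0; c ↦ 1; d ↦ 1; e ↦ 0; f ↦ 1.

Yes, satisfiable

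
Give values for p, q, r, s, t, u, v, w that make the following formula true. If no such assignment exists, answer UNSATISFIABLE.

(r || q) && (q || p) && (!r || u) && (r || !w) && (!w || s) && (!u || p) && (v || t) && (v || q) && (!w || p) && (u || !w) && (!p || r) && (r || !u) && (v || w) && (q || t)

Branch on r: set r = true.
(u) alone gives u = true.
(p) alone gives p = true.
Branch on w: set w = true.
(s) alone gives s = true.
Branch on v: set v = true.
Branch on q: set q = false.
(t) alone gives t = true.
This assignment satisfies each clause.

p: true; q: false; r: true; s: true; t: true; u: true; v: true; w: true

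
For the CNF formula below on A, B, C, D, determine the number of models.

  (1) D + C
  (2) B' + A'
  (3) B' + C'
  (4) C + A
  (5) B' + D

5

There are 2^4 = 16 truth assignments over (A, B, C, D).
Check each against the 5 clauses (columns in the order A, B, C, D):
  F F F F  ✗ fails (D + C)
  F F F T  ✗ fails (C + A)
  F F T F  ✓ satisfies all
  F F T T  ✓ satisfies all
  F T F F  ✗ fails (D + C)
  F T F T  ✗ fails (C + A)
  F T T F  ✗ fails (B' + C')
  F T T T  ✗ fails (B' + C')
  T F F F  ✗ fails (D + C)
  T F F T  ✓ satisfies all
  T F T F  ✓ satisfies all
  T F T T  ✓ satisfies all
  T T F F  ✗ fails (D + C)
  T T F T  ✗ fails (B' + A')
  T T T F  ✗ fails (B' + A')
  T T T T  ✗ fails (B' + A')
5 of the 16 rows are models.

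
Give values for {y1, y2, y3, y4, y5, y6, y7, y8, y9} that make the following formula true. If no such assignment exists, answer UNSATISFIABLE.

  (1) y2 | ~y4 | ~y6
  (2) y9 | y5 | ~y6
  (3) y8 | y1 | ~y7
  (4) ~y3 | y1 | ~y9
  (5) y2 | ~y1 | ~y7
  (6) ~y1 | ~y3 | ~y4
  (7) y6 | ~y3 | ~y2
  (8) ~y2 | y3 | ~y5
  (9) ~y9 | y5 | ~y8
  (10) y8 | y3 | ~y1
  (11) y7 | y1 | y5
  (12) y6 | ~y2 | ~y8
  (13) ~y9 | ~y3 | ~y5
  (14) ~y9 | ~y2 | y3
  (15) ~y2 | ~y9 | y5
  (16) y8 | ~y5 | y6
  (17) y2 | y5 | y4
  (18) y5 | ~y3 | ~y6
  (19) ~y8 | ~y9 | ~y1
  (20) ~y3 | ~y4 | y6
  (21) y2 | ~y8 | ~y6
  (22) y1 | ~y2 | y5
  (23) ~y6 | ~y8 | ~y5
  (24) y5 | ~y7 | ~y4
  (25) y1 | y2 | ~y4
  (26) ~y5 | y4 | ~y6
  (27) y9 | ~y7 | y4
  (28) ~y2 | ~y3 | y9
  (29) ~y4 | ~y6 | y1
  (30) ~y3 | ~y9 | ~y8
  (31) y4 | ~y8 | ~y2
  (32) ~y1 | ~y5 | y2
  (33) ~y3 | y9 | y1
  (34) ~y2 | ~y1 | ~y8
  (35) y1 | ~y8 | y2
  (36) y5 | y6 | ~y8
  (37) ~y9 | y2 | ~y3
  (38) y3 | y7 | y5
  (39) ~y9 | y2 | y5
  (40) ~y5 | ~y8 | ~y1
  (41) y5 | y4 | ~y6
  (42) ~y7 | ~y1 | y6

Case y2 = 1:
Case y6 = 1:
Case y9 = 1:
Unit clause (y3) forces y3 = 1.
Unit clause (y1) forces y1 = 1.
Unit clause (~y4) forces y4 = 0.
Unit clause (~y5) forces y5 = 0.
That conflicts with the unit clause (y5).
So y9 must be the other value — set y9 = 0.
Unit clause (y5) forces y5 = 1.
Unit clause (y3) forces y3 = 1.
That conflicts with the unit clause (~y3).
Both values of y9 lead to a conflict.
So y6 must be the other value — set y6 = 0.
Unit clause (~y3) forces y3 = 0.
Unit clause (~y5) forces y5 = 0.
Unit clause (~y8) forces y8 = 0.
Unit clause (~y1) forces y1 = 0.
That conflicts with the unit clause (y1).
Both values of y6 lead to a conflict.
So y2 must be the other value — set y2 = 0.
Case y4 = 0:
Unit clause (y5) forces y5 = 1.
Unit clause (~y6) forces y6 = 0.
Unit clause (y8) forces y8 = 1.
Unit clause (~y1) forces y1 = 0.
That conflicts with the unit clause (y1).
So y4 must be the other value — set y4 = 1.
Unit clause (~y6) forces y6 = 0.
Unit clause (~y3) forces y3 = 0.
Unit clause (y1) forces y1 = 1.
Unit clause (~y7) forces y7 = 0.
Unit clause (y8) forces y8 = 1.
Unit clause (~y9) forces y9 = 0.
Unit clause (~y5) forces y5 = 0.
That conflicts with the unit clause (y5).
Both values of y4 lead to a conflict.
Both values of y2 lead to a conflict.

UNSATISFIABLE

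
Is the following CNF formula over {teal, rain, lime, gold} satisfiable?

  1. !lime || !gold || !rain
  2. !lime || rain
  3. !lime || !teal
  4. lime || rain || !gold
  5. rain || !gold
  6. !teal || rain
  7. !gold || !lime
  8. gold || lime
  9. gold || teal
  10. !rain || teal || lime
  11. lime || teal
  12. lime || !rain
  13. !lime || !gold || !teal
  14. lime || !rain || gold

No

Case lime = false:
(gold) alone gives gold = true.
(rain) alone gives rain = true.
That conflicts with the unit clause (!rain).
That branch fails; take lime = true instead.
(rain) alone gives rain = true.
(!gold) alone gives gold = false.
(!teal) alone gives teal = false.
That conflicts with the unit clause (teal).
Both values of lime lead to a conflict.
No assignment satisfies every clause.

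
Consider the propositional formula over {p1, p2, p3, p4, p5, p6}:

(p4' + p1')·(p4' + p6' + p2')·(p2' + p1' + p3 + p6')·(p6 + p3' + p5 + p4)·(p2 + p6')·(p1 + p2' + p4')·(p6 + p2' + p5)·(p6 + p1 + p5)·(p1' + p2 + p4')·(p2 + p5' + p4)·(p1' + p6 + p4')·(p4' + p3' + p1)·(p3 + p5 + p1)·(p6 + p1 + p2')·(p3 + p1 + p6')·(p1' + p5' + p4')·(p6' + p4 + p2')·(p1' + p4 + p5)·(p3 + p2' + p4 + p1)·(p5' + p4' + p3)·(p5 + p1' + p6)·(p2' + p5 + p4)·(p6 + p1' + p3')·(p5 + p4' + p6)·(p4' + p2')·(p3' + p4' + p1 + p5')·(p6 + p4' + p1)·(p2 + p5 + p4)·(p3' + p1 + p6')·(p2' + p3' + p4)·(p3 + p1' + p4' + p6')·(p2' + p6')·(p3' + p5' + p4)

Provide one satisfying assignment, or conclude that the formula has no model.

p1=1,  p2=1,  p3=0,  p4=0,  p5=1,  p6=0

Case p4 = 0:
Case p2 = 1:
The clause (p6') is unit, so p6 = 0.
The clause (p5) is unit, so p5 = 1.
The clause (p1) is unit, so p1 = 1.
The clause (p3') is unit, so p3 = 0.
This assignment satisfies each clause.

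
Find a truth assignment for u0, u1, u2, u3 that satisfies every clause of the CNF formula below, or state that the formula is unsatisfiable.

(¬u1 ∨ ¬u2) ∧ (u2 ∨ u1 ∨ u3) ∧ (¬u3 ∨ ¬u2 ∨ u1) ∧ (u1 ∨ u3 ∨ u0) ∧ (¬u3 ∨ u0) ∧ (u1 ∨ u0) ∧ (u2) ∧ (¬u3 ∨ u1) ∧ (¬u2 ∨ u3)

The clause (u2) is unit, so u2 = True.
The clause (¬u1) is unit, so u1 = False.
The clause (¬u3) is unit, so u3 = False.
Now (u3) is unsatisfied and unit — conflict.

UNSATISFIABLE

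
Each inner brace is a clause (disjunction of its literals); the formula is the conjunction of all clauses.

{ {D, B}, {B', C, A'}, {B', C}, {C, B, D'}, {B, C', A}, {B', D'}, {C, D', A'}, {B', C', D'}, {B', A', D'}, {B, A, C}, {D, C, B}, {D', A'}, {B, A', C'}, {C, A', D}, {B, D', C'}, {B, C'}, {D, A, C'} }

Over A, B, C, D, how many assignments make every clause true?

There are 2^4 = 16 truth assignments over (A, B, C, D).
Check each against the 17 clauses (columns in the order A, B, C, D):
  F F F F  ✗ fails (D + B)
  F F F T  ✗ fails (C + B + D')
  F F T F  ✗ fails (D + B)
  F F T T  ✗ fails (B + C' + A)
  F T F F  ✗ fails (B' + C)
  F T F T  ✗ fails (B' + C)
  F T T F  ✗ fails (D + A + C')
  F T T T  ✗ fails (B' + D')
  T F F F  ✗ fails (D + B)
  T F F T  ✗ fails (C + B + D')
  T F T F  ✗ fails (D + B)
  T F T T  ✗ fails (D' + A')
  T T F F  ✗ fails (B' + C + A')
  T T F T  ✗ fails (B' + C + A')
  T T T F  ✓ satisfies all
  T T T T  ✗ fails (B' + D')
1 of the 16 rows is a model.

1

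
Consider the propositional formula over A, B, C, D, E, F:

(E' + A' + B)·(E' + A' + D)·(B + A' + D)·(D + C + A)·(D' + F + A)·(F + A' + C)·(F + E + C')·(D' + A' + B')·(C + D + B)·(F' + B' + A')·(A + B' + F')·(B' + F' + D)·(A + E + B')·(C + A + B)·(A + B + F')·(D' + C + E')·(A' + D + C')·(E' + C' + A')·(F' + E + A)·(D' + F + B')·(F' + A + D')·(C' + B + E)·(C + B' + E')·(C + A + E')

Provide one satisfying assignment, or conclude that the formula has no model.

A=0; B=1; C=1; D=0; E=1; F=0

Suppose E = 1.
Suppose A = 0.
The clause (C) is unit, so C = 1.
Suppose D = 0.
Suppose B = 1.
The clause (F') is unit, so F = 0.
This assignment satisfies each clause.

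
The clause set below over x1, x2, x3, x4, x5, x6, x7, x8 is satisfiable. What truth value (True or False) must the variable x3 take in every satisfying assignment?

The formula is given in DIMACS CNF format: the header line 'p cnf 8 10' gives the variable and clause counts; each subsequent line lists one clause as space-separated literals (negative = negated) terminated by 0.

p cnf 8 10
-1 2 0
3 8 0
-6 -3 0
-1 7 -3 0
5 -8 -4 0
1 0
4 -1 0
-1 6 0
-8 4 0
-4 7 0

False

Suppose x3 = True.
(¬x6) alone gives x6 = False.
(x1) alone gives x1 = True.
But (¬x1) is also a unit clause — contradiction.
So every satisfying assignment has x3 = False.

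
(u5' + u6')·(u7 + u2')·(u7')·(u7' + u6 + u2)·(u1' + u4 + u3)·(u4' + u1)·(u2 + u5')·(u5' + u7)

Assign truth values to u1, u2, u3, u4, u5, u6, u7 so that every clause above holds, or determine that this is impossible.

u1 ↦ 1; u2 ↦ 0; u3 ↦ 1; u4 ↦ 0; u5 ↦ 0; u6 ↦ 0; u7 ↦ 0

From the singleton clause (u7'), u7 = 0.
From the singleton clause (u2'), u2 = 0.
From the singleton clause (u5'), u5 = 0.
Case u4 = 0:
Case u1 = 1:
From the singleton clause (u3), u3 = 1.
No clause remains; u6 is free.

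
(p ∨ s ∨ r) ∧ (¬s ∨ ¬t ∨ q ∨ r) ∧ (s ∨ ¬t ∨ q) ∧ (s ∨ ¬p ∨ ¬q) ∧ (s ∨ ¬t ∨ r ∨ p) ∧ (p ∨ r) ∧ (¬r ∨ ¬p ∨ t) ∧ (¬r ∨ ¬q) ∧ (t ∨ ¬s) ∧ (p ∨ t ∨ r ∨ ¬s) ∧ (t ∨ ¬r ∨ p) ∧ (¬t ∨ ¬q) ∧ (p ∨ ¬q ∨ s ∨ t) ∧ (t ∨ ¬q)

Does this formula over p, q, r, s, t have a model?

Yes, satisfiable

Case p = False:
(r) alone gives r = True.
(¬q) alone gives q = False.
(t) alone gives t = True.
(s) alone gives s = True.
Every clause now holds.
A satisfying assignment: p: False,  q: False,  r: True,  s: True,  t: True.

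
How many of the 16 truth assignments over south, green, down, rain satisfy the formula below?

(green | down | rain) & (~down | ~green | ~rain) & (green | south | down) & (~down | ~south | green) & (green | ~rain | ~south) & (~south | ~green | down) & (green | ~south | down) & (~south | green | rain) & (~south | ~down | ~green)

5

There are 2^4 = 16 truth assignments over (south, green, down, rain).
Check each against the 9 clauses (columns in the order south, green, down, rain):
  F F F F  ✗ fails (green | down | rain)
  F F F T  ✗ fails (green | south | down)
  F F T F  ✓ satisfies all
  F F T T  ✓ satisfies all
  F T F F  ✓ satisfies all
  F T F T  ✓ satisfies all
  F T T F  ✓ satisfies all
  F T T T  ✗ fails (~down | ~green | ~rain)
  T F F F  ✗ fails (green | down | rain)
  T F F T  ✗ fails (green | ~rain | ~south)
  T F T F  ✗ fails (~down | ~south | green)
  T F T T  ✗ fails (~down | ~south | green)
  T T F F  ✗ fails (~south | ~green | down)
  T T F T  ✗ fails (~south | ~green | down)
  T T T F  ✗ fails (~south | ~down | ~green)
  T T T T  ✗ fails (~down | ~green | ~rain)
5 of the 16 rows are models.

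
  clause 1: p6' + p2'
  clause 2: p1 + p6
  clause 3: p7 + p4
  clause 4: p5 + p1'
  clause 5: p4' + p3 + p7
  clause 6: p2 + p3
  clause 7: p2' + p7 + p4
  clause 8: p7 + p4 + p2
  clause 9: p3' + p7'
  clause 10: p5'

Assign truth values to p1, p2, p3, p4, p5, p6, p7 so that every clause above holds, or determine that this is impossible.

The clause (p5') is unit, so p5 = 0.
The clause (p1') is unit, so p1 = 0.
The clause (p6) is unit, so p6 = 1.
The clause (p2') is unit, so p2 = 0.
The clause (p3) is unit, so p3 = 1.
The clause (p7') is unit, so p7 = 0.
The clause (p4) is unit, so p4 = 1.
Every clause now holds.

p1: 0; p2: 0; p3: 1; p4: 1; p5: 0; p6: 1; p7: 0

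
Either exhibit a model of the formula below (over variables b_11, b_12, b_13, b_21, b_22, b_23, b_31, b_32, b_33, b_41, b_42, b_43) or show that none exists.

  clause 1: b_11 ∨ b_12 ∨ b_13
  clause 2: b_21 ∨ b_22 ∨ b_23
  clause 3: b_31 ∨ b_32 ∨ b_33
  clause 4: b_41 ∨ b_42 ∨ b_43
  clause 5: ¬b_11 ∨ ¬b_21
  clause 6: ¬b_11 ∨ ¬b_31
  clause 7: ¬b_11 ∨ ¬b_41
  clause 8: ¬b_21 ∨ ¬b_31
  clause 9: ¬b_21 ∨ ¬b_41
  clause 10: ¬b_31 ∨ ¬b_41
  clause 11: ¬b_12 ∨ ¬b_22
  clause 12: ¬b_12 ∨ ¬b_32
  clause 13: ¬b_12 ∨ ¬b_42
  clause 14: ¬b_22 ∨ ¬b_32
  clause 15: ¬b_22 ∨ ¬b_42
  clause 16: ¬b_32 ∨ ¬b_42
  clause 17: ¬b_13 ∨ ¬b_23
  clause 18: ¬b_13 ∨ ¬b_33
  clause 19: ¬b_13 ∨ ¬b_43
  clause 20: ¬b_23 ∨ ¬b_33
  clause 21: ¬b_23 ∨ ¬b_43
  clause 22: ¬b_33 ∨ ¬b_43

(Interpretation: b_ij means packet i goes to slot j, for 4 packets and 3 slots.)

Branch on b_11: set b_11 = False.
Branch on b_12: set b_12 = True.
The clause (¬b_22) is unit, so b_22 = False.
The clause (¬b_32) is unit, so b_32 = False.
The clause (¬b_42) is unit, so b_42 = False.
Branch on b_21: set b_21 = True.
The clause (¬b_31) is unit, so b_31 = False.
The clause (b_33) is unit, so b_33 = True.
The clause (¬b_41) is unit, so b_41 = False.
The clause (b_43) is unit, so b_43 = True.
That conflicts with the unit clause (¬b_43).
That branch fails; take b_21 = False instead.
The clause (b_23) is unit, so b_23 = True.
The clause (¬b_13) is unit, so b_13 = False.
The clause (¬b_33) is unit, so b_33 = False.
The clause (b_31) is unit, so b_31 = True.
The clause (¬b_41) is unit, so b_41 = False.
The clause (b_43) is unit, so b_43 = True.
That conflicts with the unit clause (¬b_43).
Both values of b_21 lead to a conflict.
That branch fails; take b_12 = False instead.
The clause (b_13) is unit, so b_13 = True.
The clause (¬b_23) is unit, so b_23 = False.
The clause (¬b_33) is unit, so b_33 = False.
The clause (¬b_43) is unit, so b_43 = False.
Branch on b_21: set b_21 = True.
The clause (¬b_31) is unit, so b_31 = False.
The clause (b_32) is unit, so b_32 = True.
The clause (¬b_41) is unit, so b_41 = False.
The clause (b_42) is unit, so b_42 = True.
That conflicts with the unit clause (¬b_42).
That branch fails; take b_21 = False instead.
The clause (b_22) is unit, so b_22 = True.
The clause (¬b_32) is unit, so b_32 = False.
The clause (b_31) is unit, so b_31 = True.
The clause (¬b_41) is unit, so b_41 = False.
The clause (b_42) is unit, so b_42 = True.
That conflicts with the unit clause (¬b_42).
Both values of b_21 lead to a conflict.
Both values of b_12 lead to a conflict.
That branch fails; take b_11 = True instead.
The clause (¬b_21) is unit, so b_21 = False.
The clause (¬b_31) is unit, so b_31 = False.
The clause (¬b_41) is unit, so b_41 = False.
Branch on b_22: set b_22 = True.
The clause (¬b_12) is unit, so b_12 = False.
The clause (¬b_32) is unit, so b_32 = False.
The clause (b_33) is unit, so b_33 = True.
The clause (¬b_42) is unit, so b_42 = False.
The clause (b_43) is unit, so b_43 = True.
That conflicts with the unit clause (¬b_43).
That branch fails; take b_22 = False instead.
The clause (b_23) is unit, so b_23 = True.
The clause (¬b_13) is unit, so b_13 = False.
The clause (¬b_33) is unit, so b_33 = False.
The clause (b_32) is unit, so b_32 = True.
The clause (¬b_12) is unit, so b_12 = False.
The clause (¬b_42) is unit, so b_42 = False.
The clause (b_43) is unit, so b_43 = True.
That conflicts with the unit clause (¬b_43).
Both values of b_22 lead to a conflict.
Both values of b_11 lead to a conflict.

UNSATISFIABLE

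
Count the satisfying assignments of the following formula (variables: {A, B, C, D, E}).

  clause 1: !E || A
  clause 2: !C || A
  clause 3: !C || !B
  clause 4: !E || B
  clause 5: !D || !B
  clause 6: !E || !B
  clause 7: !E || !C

8

There are 2^5 = 32 truth assignments over (A, B, C, D, E).
Split on E. With E = true, the clauses containing E are satisfied and !E drops from the rest; 0 of the 2^4 = 16 assignments to the other variables satisfy what remains.
With E = false, by the same count on the reduced clause set, 8 assignments work.
Total: 0 + 8 = 8.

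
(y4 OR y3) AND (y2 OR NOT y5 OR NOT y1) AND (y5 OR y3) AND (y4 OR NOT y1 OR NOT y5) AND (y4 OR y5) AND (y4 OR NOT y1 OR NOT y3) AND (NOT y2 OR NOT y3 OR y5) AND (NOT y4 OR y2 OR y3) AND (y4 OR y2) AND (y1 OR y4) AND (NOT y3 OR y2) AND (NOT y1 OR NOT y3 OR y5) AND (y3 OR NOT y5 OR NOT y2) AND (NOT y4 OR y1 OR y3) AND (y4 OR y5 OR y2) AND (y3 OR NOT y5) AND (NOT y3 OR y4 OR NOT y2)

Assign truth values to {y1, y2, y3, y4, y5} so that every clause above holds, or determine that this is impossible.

Try y4 = true.
Try y5 = true.
From the singleton clause (y3), y3 = true.
From the singleton clause (y2), y2 = true.
No clause remains; y1 is free.

y1 ↦ false, y2 ↦ true, y3 ↦ true, y4 ↦ true, y5 ↦ true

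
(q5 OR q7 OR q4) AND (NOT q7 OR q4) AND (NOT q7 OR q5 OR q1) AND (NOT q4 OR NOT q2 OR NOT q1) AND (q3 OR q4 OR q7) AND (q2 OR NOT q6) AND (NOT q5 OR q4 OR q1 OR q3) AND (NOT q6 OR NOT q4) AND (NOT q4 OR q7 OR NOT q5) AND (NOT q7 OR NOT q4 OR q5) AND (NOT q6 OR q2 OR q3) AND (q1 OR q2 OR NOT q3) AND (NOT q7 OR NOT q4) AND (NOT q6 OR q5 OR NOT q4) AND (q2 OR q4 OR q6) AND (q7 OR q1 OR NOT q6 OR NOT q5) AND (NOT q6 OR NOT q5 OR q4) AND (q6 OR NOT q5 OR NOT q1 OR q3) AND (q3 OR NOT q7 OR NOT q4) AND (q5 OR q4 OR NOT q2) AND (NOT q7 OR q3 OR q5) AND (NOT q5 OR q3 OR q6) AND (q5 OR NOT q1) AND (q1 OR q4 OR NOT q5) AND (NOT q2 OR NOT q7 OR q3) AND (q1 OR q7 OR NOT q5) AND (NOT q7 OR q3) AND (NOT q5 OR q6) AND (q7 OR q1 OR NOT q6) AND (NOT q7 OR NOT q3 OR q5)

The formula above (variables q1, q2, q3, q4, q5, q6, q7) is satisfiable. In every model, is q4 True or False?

True

Suppose q4 = false.
(NOT q7) alone gives q7 = false.
(q5) alone gives q5 = true.
(q3) alone gives q3 = true.
(NOT q6) alone gives q6 = false.
That conflicts with the unit clause (q6).
So every satisfying assignment has q4 = True.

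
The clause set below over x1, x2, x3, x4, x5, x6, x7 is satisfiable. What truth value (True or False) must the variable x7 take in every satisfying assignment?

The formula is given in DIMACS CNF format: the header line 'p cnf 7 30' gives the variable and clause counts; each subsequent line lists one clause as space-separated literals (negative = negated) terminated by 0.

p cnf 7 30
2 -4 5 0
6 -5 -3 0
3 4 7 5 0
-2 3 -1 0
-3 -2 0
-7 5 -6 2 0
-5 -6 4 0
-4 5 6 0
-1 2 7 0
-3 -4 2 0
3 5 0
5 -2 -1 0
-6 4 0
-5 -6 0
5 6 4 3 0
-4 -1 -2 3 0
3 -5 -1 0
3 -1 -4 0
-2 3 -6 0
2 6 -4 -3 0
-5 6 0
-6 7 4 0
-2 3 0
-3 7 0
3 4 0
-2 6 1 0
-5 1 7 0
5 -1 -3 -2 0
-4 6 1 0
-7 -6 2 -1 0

Suppose x7 = False.
(¬x3) alone gives x3 = False.
(x5) alone gives x5 = True.
(¬x6) alone gives x6 = False.
That conflicts with the unit clause (x6).
So every satisfying assignment has x7 = True.

True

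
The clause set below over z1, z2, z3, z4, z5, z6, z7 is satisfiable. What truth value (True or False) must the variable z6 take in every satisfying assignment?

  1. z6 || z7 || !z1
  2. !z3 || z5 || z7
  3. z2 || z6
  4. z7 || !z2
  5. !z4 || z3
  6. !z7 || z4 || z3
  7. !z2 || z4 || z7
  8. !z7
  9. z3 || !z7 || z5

Suppose z6 = false.
(z2) alone gives z2 = true.
(z7) alone gives z7 = true.
But (!z7) is also a unit clause — contradiction.
So every satisfying assignment has z6 = True.

True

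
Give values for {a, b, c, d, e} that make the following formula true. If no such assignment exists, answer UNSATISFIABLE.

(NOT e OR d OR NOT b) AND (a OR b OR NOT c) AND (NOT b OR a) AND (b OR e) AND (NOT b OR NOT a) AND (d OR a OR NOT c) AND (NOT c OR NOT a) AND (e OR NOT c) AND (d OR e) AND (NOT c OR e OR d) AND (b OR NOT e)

UNSATISFIABLE

Branch on b: set b = false.
From the singleton clause (e), e = true.
That conflicts with the unit clause (NOT e).
Undo b and try b = true.
From the singleton clause (a), a = true.
That conflicts with the unit clause (NOT a).
Neither b = true nor b = false works.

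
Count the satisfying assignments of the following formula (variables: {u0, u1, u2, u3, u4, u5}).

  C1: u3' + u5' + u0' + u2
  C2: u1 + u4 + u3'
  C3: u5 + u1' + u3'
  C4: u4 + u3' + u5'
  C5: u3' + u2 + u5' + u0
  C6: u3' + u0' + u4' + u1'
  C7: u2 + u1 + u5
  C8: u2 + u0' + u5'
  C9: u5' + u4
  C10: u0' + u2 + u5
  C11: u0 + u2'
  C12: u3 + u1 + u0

There are 2^6 = 64 truth assignments over (u0, u1, u2, u3, u4, u5).
Split on u1. With u1 = 1, the clauses containing u1 are satisfied and u1' drops from the rest; 6 of the 2^5 = 32 assignments to the other variables satisfy what remains.
With u1 = 0, by the same count on the reduced clause set, 5 assignments work.
(One model: u0=F, u1=T, u2=F, u3=F, u4=F, u5=F.)
Total: 6 + 5 = 11.

11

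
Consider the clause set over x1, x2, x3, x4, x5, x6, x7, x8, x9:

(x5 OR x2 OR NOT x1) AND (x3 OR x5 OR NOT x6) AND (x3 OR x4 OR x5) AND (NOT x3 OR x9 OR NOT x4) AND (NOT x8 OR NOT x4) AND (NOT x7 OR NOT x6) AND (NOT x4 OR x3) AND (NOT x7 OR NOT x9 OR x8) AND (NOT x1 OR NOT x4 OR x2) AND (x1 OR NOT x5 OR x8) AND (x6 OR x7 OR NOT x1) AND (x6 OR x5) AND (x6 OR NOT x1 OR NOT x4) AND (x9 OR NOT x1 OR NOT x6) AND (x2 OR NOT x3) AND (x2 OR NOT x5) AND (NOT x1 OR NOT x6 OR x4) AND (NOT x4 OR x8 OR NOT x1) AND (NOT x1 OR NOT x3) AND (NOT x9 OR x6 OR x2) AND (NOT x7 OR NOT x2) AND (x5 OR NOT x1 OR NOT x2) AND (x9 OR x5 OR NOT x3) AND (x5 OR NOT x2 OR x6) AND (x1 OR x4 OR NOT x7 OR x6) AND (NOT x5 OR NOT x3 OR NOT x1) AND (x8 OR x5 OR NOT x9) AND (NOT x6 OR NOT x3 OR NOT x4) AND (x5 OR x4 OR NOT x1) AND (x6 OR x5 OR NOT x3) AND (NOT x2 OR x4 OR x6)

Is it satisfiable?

Case x8 = true:
From the singleton clause (NOT x4), x4 = false.
Case x3 = true:
From the singleton clause (x2), x2 = true.
From the singleton clause (NOT x1), x1 = false.
From the singleton clause (NOT x7), x7 = false.
From the singleton clause (x6), x6 = true.
Case x9 = false:
From the singleton clause (x5), x5 = true.
Every clause now holds.
A satisfying assignment: x1: false; x2: true; x3: true; x4: false; x5: true; x6: true; x7: false; x8: true; x9: false.

Yes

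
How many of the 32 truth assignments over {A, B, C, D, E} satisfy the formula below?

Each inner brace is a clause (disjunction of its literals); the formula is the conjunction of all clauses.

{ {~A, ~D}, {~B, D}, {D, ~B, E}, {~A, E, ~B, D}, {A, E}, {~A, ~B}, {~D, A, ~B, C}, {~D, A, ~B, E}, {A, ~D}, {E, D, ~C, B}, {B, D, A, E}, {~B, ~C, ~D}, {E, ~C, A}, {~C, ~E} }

There are 2^5 = 32 truth assignments over (A, B, C, D, E).
Split on A. With A = 1, the clauses containing A are satisfied and ~A drops from the rest; 2 of the 2^4 = 16 assignments to the other variables satisfy what remains.
With A = 0, by the same count on the reduced clause set, 1 assignment works.
(One model: A=F, B=F, C=F, D=F, E=T.)
Total: 2 + 1 = 3.

3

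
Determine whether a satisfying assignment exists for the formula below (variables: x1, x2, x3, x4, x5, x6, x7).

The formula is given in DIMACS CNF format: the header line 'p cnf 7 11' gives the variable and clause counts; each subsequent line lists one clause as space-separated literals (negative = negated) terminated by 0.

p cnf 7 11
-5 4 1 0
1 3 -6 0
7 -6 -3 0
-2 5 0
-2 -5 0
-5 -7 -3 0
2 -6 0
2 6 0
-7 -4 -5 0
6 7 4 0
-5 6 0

Suppose x2 = False.
(¬x6) alone gives x6 = False.
That conflicts with the unit clause (x6).
That branch fails; take x2 = True instead.
(x5) alone gives x5 = True.
That conflicts with the unit clause (¬x5).
Both values of x2 lead to a conflict.
No assignment satisfies every clause.

Unsatisfiable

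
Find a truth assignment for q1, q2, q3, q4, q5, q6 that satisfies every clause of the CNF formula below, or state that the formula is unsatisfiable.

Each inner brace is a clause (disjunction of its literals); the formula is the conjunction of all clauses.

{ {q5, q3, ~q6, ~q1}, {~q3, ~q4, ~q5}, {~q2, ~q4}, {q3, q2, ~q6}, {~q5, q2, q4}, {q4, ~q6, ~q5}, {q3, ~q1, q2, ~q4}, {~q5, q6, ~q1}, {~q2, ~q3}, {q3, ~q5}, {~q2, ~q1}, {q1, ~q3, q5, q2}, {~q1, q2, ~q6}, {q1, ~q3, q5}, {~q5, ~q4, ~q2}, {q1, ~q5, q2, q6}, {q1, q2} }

q1=1,  q2=0,  q3=1,  q4=1,  q5=0,  q6=0

Case q2 = 0:
The clause (q1) is unit, so q1 = 1.
The clause (~q6) is unit, so q6 = 0.
The clause (~q5) is unit, so q5 = 0.
Case q3 = 1:
Every clause is now satisfied; q4 is unconstrained.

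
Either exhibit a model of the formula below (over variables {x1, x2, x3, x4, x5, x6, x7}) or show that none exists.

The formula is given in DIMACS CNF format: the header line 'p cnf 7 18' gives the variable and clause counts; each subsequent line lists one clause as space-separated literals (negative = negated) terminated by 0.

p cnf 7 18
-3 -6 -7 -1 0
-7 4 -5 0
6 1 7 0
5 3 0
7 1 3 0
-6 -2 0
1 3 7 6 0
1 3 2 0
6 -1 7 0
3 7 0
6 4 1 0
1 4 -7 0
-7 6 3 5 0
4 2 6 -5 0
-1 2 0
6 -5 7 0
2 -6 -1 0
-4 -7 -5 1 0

x1 ↦ False, x2 ↦ False, x3 ↦ True, x4 ↦ False, x5 ↦ False, x6 ↦ True, x7 ↦ False

Try x5 = False.
Unit clause (x3) forces x3 = True.
Try x6 = True.
Unit clause (¬x2) forces x2 = False.
Unit clause (¬x1) forces x1 = False.
Try x4 = False.
Unit clause (¬x7) forces x7 = False.
This assignment satisfies each clause.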